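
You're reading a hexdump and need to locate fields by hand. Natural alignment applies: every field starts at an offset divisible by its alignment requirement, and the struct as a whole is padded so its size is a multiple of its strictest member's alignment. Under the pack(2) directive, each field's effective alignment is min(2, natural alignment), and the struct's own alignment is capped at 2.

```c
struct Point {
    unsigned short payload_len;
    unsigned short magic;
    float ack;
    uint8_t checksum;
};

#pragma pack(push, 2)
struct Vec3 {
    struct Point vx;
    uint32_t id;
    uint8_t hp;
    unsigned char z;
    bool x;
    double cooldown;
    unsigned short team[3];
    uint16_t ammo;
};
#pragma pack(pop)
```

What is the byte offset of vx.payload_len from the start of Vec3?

Point: 0..2  payload_len  (2B, 2-aligned); 2..4  magic  (2B, 2-aligned); 4..8  ack  (4B, 4-aligned); 8..9  checksum  (1B, 1-aligned); 9..12  -- tail padding (3B); sizeof = 12, alignof = 4
0..12  vx  (12B, 2-aligned)
within Point: payload_len at 0
0 + 0 = 0

0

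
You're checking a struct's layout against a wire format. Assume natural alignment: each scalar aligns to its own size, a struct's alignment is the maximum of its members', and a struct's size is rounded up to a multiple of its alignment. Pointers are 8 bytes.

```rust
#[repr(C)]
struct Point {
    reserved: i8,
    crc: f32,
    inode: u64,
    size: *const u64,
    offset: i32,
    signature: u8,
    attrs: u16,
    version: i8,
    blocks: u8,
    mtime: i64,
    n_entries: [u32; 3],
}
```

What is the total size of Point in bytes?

64

@0: reserved [1B, align 1] → 1
+3 pad (align 4)
@4: crc [4B, align 4] → 8
@8: inode [8B, align 8] → 16
@16: size [8B, align 8] → 24
@24: offset [4B, align 4] → 28
@28: signature [1B, align 1] → 29
+1 pad (align 2)
@30: attrs [2B, align 2] → 32
@32: version [1B, align 1] → 33
@33: blocks [1B, align 1] → 34
+6 pad (align 8)
@40: mtime [8B, align 8] → 48
@48: n_entries [12B, align 4] → 60
+4 tail pad (align 8)
size 64, align 8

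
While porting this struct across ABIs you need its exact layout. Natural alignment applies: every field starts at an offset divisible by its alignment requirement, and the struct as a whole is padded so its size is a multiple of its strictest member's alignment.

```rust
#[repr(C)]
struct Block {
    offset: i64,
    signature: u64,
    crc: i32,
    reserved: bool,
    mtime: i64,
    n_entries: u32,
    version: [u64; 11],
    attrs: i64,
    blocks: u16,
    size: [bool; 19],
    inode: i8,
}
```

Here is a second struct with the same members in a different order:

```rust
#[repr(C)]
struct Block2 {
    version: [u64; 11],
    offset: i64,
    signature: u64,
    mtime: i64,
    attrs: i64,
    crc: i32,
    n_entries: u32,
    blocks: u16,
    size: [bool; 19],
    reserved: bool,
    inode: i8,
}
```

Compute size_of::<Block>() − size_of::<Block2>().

8

0..8  offset  (8B, 8-aligned)
8..16  signature  (8B, 8-aligned)
16..20  crc  (4B, 4-aligned)
20..21  reserved  (1B, 1-aligned)
21..24  -- padding (3B)
24..32  mtime  (8B, 8-aligned)
32..36  n_entries  (4B, 4-aligned)
36..40  -- padding (4B)
40..128  version  (88B, 8-aligned)
128..136  attrs  (8B, 8-aligned)
136..138  blocks  (2B, 2-aligned)
138..157  size  (19B, 1-aligned)
157..158  inode  (1B, 1-aligned)
158..160  -- tail padding (2B)
sizeof = 160, alignof = 8
— Block2 —
0..88  version  (88B, 8-aligned)
88..96  offset  (8B, 8-aligned)
96..104  signature  (8B, 8-aligned)
104..112  mtime  (8B, 8-aligned)
112..120  attrs  (8B, 8-aligned)
120..124  crc  (4B, 4-aligned)
124..128  n_entries  (4B, 4-aligned)
128..130  blocks  (2B, 2-aligned)
130..149  size  (19B, 1-aligned)
149..150  reserved  (1B, 1-aligned)
150..151  inode  (1B, 1-aligned)
151..152  -- tail padding (1B)
sizeof = 152, alignof = 8
160 − 152 = 8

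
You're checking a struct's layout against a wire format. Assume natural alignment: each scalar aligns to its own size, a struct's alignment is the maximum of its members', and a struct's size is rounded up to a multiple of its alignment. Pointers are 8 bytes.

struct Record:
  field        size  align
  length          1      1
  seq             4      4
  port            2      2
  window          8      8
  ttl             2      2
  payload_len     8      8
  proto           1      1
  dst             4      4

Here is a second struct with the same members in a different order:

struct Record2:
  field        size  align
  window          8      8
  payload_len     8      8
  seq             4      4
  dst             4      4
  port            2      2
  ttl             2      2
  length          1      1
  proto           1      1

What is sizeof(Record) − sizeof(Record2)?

@0: length [1B, align 1] → 1
+3 pad (align 4)
@4: seq [4B, align 4] → 8
@8: port [2B, align 2] → 10
+6 pad (align 8)
@16: window [8B, align 8] → 24
@24: ttl [2B, align 2] → 26
+6 pad (align 8)
@32: payload_len [8B, align 8] → 40
@40: proto [1B, align 1] → 41
+3 pad (align 4)
@44: dst [4B, align 4] → 48
size 48, align 8
— Record2 —
@0: window [8B, align 8] → 8
@8: payload_len [8B, align 8] → 16
@16: seq [4B, align 4] → 20
@20: dst [4B, align 4] → 24
@24: port [2B, align 2] → 26
@26: ttl [2B, align 2] → 28
@28: length [1B, align 1] → 29
@29: proto [1B, align 1] → 30
+2 tail pad (align 8)
size 32, align 8
48 − 32 = 16

16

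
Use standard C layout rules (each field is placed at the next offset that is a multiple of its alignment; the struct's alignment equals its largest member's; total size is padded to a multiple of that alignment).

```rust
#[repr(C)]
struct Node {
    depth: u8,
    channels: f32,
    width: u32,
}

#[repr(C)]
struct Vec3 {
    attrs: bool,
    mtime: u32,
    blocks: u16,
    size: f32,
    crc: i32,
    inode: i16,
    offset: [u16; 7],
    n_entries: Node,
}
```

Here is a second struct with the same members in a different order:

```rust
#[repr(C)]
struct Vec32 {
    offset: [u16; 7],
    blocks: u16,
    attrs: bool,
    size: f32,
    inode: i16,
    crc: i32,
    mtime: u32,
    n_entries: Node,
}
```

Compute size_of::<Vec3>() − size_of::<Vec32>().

Node: @0: depth [1B, align 1] → 1; +3 pad (align 4); @4: channels [4B, align 4] → 8; @8: width [4B, align 4] → 12; size 12, align 4
@0: attrs [1B, align 1] → 1
+3 pad (align 4)
@4: mtime [4B, align 4] → 8
@8: blocks [2B, align 2] → 10
+2 pad (align 4)
@12: size [4B, align 4] → 16
@16: crc [4B, align 4] → 20
@20: inode [2B, align 2] → 22
@22: offset [14B, align 2] → 36
@36: n_entries [12B, align 4] → 48
size 48, align 4
— Vec32 —
@0: offset [14B, align 2] → 14
@14: blocks [2B, align 2] → 16
@16: attrs [1B, align 1] → 17
+3 pad (align 4)
@20: size [4B, align 4] → 24
@24: inode [2B, align 2] → 26
+2 pad (align 4)
@28: crc [4B, align 4] → 32
@32: mtime [4B, align 4] → 36
@36: n_entries [12B, align 4] → 48
size 48, align 4
48 − 48 = 0

0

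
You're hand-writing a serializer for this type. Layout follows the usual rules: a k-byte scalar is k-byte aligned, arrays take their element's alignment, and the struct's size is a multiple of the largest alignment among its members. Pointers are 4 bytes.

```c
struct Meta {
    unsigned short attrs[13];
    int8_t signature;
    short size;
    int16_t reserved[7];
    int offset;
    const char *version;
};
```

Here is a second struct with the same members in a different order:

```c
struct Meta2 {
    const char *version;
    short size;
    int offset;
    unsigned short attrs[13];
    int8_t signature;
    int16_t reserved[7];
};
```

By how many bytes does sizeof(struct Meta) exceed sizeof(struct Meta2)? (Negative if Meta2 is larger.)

attrs at 0 (size 26, align 2) → ends 26
signature at 26 (size 1, align 1) → ends 27
pad 1 to align 2 for size
size at 28 (size 2, align 2) → ends 30
reserved at 30 (size 14, align 2) → ends 44
offset at 44 (size 4, align 4) → ends 48
version at 48 (size 4, align 4) → ends 52
total 52 bytes, alignment 4
— Meta2 —
version at 0 (size 4, align 4) → ends 4
size at 4 (size 2, align 2) → ends 6
pad 2 to align 4 for offset
offset at 8 (size 4, align 4) → ends 12
attrs at 12 (size 26, align 2) → ends 38
signature at 38 (size 1, align 1) → ends 39
pad 1 to align 2 for reserved
reserved at 40 (size 14, align 2) → ends 54
tail pad 2 to reach multiple of 4
total 56 bytes, alignment 4
52 − 56 = -4

-4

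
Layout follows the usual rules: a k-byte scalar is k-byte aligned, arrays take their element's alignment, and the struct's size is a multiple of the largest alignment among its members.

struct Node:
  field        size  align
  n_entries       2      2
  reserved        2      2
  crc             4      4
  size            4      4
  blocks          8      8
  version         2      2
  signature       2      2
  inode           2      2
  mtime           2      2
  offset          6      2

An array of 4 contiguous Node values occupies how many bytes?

n_entries at 0 (size 2, align 2) → ends 2
reserved at 2 (size 2, align 2) → ends 4
crc at 4 (size 4, align 4) → ends 8
size at 8 (size 4, align 4) → ends 12
pad 4 to align 8 for blocks
blocks at 16 (size 8, align 8) → ends 24
version at 24 (size 2, align 2) → ends 26
signature at 26 (size 2, align 2) → ends 28
inode at 28 (size 2, align 2) → ends 30
mtime at 30 (size 2, align 2) → ends 32
offset at 32 (size 6, align 2) → ends 38
tail pad 2 to reach multiple of 8
total 40 bytes, alignment 8
array of 4: 4 × 40 = 160

160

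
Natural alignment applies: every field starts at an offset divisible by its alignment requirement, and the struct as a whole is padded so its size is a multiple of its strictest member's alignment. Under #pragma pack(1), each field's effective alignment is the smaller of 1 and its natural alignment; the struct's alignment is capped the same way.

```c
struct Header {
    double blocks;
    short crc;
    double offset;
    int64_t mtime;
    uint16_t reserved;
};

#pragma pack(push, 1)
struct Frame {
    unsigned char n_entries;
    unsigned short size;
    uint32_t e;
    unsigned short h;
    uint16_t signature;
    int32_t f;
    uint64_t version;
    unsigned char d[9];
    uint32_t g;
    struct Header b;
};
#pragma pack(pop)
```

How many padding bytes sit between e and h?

Header: blocks at 0 (size 8, align 8) → ends 8; crc at 8 (size 2, align 2) → ends 10; pad 6 to align 8 for offset; offset at 16 (size 8, align 8) → ends 24; mtime at 24 (size 8, align 8) → ends 32; reserved at 32 (size 2, align 2) → ends 34; tail pad 6 to reach multiple of 8; total 40 bytes, alignment 8
n_entries at 0 (size 1, align 1) → ends 1
size at 1 (size 2, align 1) → ends 3
e at 3 (size 4, align 1) → ends 7
h at 7 (size 2, align 1) → ends 9

0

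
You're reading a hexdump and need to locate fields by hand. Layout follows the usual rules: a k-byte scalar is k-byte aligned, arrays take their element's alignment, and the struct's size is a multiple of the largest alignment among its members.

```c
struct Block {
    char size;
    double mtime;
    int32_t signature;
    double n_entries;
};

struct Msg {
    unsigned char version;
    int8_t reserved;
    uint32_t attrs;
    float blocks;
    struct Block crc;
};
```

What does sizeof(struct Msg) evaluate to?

48 bytes

Block: @0: size [1B, align 1] → 1; +7 pad (align 8); @8: mtime [8B, align 8] → 16; @16: signature [4B, align 4] → 20; +4 pad (align 8); @24: n_entries [8B, align 8] → 32; size 32, align 8
@0: version [1B, align 1] → 1
@1: reserved [1B, align 1] → 2
+2 pad (align 4)
@4: attrs [4B, align 4] → 8
@8: blocks [4B, align 4] → 12
+4 pad (align 8)
@16: crc [32B, align 8] → 48
size 48, align 8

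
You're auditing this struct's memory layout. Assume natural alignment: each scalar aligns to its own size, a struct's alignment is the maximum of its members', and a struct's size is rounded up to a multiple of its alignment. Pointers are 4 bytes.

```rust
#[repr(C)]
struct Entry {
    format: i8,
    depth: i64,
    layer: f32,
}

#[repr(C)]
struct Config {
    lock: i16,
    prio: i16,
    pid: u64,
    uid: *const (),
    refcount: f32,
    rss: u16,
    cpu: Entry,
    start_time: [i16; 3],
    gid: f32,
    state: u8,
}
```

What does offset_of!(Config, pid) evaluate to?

Entry: 0..1  format  (1B, 1-aligned); 1..8  -- padding (7B); 8..16  depth  (8B, 8-aligned); 16..20  layer  (4B, 4-aligned); 20..24  -- tail padding (4B); sizeof = 24, alignof = 8
0..2  lock  (2B, 2-aligned)
2..4  prio  (2B, 2-aligned)
4..8  -- padding (4B)
8..16  pid  (8B, 8-aligned)

8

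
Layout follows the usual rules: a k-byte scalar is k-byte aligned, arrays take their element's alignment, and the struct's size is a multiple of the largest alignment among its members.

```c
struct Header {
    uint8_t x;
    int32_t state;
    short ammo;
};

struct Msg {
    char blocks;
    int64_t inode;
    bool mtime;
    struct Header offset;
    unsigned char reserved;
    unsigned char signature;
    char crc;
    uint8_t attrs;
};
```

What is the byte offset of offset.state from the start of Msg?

24

Header: x at 0 (size 1, align 1) → ends 1; pad 3 to align 4 for state; state at 4 (size 4, align 4) → ends 8; ammo at 8 (size 2, align 2) → ends 10; tail pad 2 to reach multiple of 4; total 12 bytes, alignment 4
blocks at 0 (size 1, align 1) → ends 1
pad 7 to align 8 for inode
inode at 8 (size 8, align 8) → ends 16
mtime at 16 (size 1, align 1) → ends 17
pad 3 to align 4 for offset
offset at 20 (size 12, align 4) → ends 32
within Header: state at 4
20 + 4 = 24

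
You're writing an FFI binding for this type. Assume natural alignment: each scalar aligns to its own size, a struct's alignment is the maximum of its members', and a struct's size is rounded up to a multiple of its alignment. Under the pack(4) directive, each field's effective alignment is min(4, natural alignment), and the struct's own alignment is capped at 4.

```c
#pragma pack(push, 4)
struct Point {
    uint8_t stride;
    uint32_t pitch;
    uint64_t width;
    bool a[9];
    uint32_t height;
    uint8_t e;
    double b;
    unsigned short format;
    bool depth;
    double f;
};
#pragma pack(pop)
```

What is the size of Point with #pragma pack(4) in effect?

@0: stride [1B, align 1] → 1
+3 pad (align 4)
@4: pitch [4B, align 4] → 8
@8: width [8B, align 4] → 16
@16: a [9B, align 1] → 25
+3 pad (align 4)
@28: height [4B, align 4] → 32
@32: e [1B, align 1] → 33
+3 pad (align 4)
@36: b [8B, align 4] → 44
@44: format [2B, align 2] → 46
@46: depth [1B, align 1] → 47
+1 pad (align 4)
@48: f [8B, align 4] → 56
size 56, align 4

56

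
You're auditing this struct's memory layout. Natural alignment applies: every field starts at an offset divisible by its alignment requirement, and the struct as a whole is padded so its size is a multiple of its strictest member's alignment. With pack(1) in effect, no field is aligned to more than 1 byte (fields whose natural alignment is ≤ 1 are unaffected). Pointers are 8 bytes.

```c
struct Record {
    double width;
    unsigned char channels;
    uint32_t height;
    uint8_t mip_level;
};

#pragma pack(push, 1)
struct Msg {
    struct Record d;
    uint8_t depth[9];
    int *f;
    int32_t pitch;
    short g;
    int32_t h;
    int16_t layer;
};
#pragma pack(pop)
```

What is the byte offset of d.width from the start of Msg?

0

Record: @0: width [8B, align 8] → 8; @8: channels [1B, align 1] → 9; +3 pad (align 4); @12: height [4B, align 4] → 16; @16: mip_level [1B, align 1] → 17; +7 tail pad (align 8); size 24, align 8
@0: d [24B, align 1] → 24
within Record: width at 0
0 + 0 = 0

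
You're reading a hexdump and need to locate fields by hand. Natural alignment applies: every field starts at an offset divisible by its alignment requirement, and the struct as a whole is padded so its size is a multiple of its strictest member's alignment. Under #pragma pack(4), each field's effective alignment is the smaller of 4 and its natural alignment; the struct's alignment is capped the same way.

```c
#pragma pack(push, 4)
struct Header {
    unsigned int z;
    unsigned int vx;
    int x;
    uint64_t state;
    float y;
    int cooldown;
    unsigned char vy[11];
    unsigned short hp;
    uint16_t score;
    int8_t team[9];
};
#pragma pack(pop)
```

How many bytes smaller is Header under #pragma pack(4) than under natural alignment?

natural layout:
  z at 0 (size 4, align 4) → ends 4
  vx at 4 (size 4, align 4) → ends 8
  x at 8 (size 4, align 4) → ends 12
  pad 4 to align 8 for state
  state at 16 (size 8, align 8) → ends 24
  y at 24 (size 4, align 4) → ends 28
  cooldown at 28 (size 4, align 4) → ends 32
  vy at 32 (size 11, align 1) → ends 43
  pad 1 to align 2 for hp
  hp at 44 (size 2, align 2) → ends 46
  score at 46 (size 2, align 2) → ends 48
  team at 48 (size 9, align 1) → ends 57
  tail pad 7 to reach multiple of 8
  total 64 bytes, alignment 8
packed(4) layout:
  z at 0 (size 4, align 4) → ends 4
  vx at 4 (size 4, align 4) → ends 8
  x at 8 (size 4, align 4) → ends 12
  state at 12 (size 8, align 4) → ends 20
  y at 20 (size 4, align 4) → ends 24
  cooldown at 24 (size 4, align 4) → ends 28
  vy at 28 (size 11, align 1) → ends 39
  pad 1 to align 2 for hp
  hp at 40 (size 2, align 2) → ends 42
  score at 42 (size 2, align 2) → ends 44
  team at 44 (size 9, align 1) → ends 53
  tail pad 3 to reach multiple of 4
  total 56 bytes, alignment 4
64 − 56 = 8

8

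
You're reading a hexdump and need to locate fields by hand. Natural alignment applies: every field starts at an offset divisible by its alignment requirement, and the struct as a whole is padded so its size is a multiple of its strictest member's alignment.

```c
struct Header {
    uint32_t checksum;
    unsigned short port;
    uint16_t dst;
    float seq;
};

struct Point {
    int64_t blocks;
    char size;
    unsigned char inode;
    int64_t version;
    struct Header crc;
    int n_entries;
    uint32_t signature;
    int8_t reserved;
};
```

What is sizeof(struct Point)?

48 bytes

Header: 0..4  checksum  (4B, 4-aligned); 4..6  port  (2B, 2-aligned); 6..8  dst  (2B, 2-aligned); 8..12  seq  (4B, 4-aligned); sizeof = 12, alignof = 4
0..8  blocks  (8B, 8-aligned)
8..9  size  (1B, 1-aligned)
9..10  inode  (1B, 1-aligned)
10..16  -- padding (6B)
16..24  version  (8B, 8-aligned)
24..36  crc  (12B, 4-aligned)
36..40  n_entries  (4B, 4-aligned)
40..44  signature  (4B, 4-aligned)
44..45  reserved  (1B, 1-aligned)
45..48  -- tail padding (3B)
sizeof = 48, alignof = 8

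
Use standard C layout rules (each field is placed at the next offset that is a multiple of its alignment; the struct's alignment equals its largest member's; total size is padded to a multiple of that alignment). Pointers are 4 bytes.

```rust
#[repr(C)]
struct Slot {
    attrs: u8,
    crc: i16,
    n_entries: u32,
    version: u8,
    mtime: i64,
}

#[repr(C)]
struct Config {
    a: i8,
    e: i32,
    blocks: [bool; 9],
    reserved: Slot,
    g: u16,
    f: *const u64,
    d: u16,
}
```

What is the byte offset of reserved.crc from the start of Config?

26

Slot: 0..1  attrs  (1B, 1-aligned); 1..2  -- padding (1B); 2..4  crc  (2B, 2-aligned); 4..8  n_entries  (4B, 4-aligned); 8..9  version  (1B, 1-aligned); 9..16  -- padding (7B); 16..24  mtime  (8B, 8-aligned); sizeof = 24, alignof = 8
0..1  a  (1B, 1-aligned)
1..4  -- padding (3B)
4..8  e  (4B, 4-aligned)
8..17  blocks  (9B, 1-aligned)
17..24  -- padding (7B)
24..48  reserved  (24B, 8-aligned)
within Slot: crc at 2
24 + 2 = 26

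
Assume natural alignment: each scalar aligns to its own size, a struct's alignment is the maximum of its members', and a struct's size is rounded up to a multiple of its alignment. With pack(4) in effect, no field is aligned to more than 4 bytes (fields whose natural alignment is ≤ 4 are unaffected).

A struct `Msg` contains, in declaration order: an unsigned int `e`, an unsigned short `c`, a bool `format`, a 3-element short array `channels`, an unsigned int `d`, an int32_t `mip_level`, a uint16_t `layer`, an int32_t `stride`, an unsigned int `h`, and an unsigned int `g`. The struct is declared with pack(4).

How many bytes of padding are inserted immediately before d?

2

e at 0 (size 4, align 4) → ends 4
c at 4 (size 2, align 2) → ends 6
format at 6 (size 1, align 1) → ends 7
pad 1 to align 2 for channels
channels at 8 (size 6, align 2) → ends 14
pad 2 to align 4 for d
d at 16 (size 4, align 4) → ends 20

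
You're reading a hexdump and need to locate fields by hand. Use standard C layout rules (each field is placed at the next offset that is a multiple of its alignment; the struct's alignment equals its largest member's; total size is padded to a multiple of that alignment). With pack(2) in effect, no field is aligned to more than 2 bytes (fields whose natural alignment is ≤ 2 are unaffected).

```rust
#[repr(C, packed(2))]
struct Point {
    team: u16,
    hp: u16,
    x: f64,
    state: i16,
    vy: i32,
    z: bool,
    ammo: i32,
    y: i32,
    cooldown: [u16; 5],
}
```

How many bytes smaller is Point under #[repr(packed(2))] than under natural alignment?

10

natural layout:
  0..2  team  (2B, 2-aligned)
  2..4  hp  (2B, 2-aligned)
  4..8  -- padding (4B)
  8..16  x  (8B, 8-aligned)
  16..18  state  (2B, 2-aligned)
  18..20  -- padding (2B)
  20..24  vy  (4B, 4-aligned)
  24..25  z  (1B, 1-aligned)
  25..28  -- padding (3B)
  28..32  ammo  (4B, 4-aligned)
  32..36  y  (4B, 4-aligned)
  36..46  cooldown  (10B, 2-aligned)
  46..48  -- tail padding (2B)
  sizeof = 48, alignof = 8
packed(2) layout:
  0..2  team  (2B, 2-aligned)
  2..4  hp  (2B, 2-aligned)
  4..12  x  (8B, 2-aligned)
  12..14  state  (2B, 2-aligned)
  14..18  vy  (4B, 2-aligned)
  18..19  z  (1B, 1-aligned)
  19..20  -- padding (1B)
  20..24  ammo  (4B, 2-aligned)
  24..28  y  (4B, 2-aligned)
  28..38  cooldown  (10B, 2-aligned)
  sizeof = 38, alignof = 2
48 − 38 = 10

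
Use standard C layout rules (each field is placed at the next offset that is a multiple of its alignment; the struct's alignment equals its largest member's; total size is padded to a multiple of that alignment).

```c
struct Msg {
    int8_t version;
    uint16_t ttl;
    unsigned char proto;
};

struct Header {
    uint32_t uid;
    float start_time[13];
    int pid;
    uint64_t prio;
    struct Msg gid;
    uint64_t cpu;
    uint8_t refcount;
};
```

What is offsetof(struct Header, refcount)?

Msg: @0: version [1B, align 1] → 1; +1 pad (align 2); @2: ttl [2B, align 2] → 4; @4: proto [1B, align 1] → 5; +1 tail pad (align 2); size 6, align 2
@0: uid [4B, align 4] → 4
@4: start_time [52B, align 4] → 56
@56: pid [4B, align 4] → 60
+4 pad (align 8)
@64: prio [8B, align 8] → 72
@72: gid [6B, align 2] → 78
+2 pad (align 8)
@80: cpu [8B, align 8] → 88
@88: refcount [1B, align 1] → 89

88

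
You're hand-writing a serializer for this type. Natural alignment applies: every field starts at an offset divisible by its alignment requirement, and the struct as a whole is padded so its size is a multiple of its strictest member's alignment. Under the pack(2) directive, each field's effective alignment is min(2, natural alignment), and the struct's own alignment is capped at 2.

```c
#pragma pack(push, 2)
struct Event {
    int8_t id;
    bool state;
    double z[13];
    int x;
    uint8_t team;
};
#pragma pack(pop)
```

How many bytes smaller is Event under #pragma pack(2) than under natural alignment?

8

natural layout:
  id at 0 (size 1, align 1) → ends 1
  state at 1 (size 1, align 1) → ends 2
  pad 6 to align 8 for z
  z at 8 (size 104, align 8) → ends 112
  x at 112 (size 4, align 4) → ends 116
  team at 116 (size 1, align 1) → ends 117
  tail pad 3 to reach multiple of 8
  total 120 bytes, alignment 8
packed(2) layout:
  id at 0 (size 1, align 1) → ends 1
  state at 1 (size 1, align 1) → ends 2
  z at 2 (size 104, align 2) → ends 106
  x at 106 (size 4, align 2) → ends 110
  team at 110 (size 1, align 1) → ends 111
  tail pad 1 to reach multiple of 2
  total 112 bytes, alignment 2
120 − 112 = 8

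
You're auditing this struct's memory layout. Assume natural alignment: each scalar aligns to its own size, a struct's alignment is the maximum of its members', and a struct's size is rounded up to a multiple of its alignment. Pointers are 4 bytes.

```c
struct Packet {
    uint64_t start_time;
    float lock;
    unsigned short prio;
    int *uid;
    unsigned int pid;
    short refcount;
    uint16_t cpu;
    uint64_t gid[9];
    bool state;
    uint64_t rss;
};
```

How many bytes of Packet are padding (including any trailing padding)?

13

start_time at 0 (size 8, align 8) → ends 8
lock at 8 (size 4, align 4) → ends 12
prio at 12 (size 2, align 2) → ends 14
pad 2 to align 4 for uid
uid at 16 (size 4, align 4) → ends 20
pid at 20 (size 4, align 4) → ends 24
refcount at 24 (size 2, align 2) → ends 26
cpu at 26 (size 2, align 2) → ends 28
pad 4 to align 8 for gid
gid at 32 (size 72, align 8) → ends 104
state at 104 (size 1, align 1) → ends 105
pad 7 to align 8 for rss
rss at 112 (size 8, align 8) → ends 120
total 120 bytes, alignment 8
data bytes 107, size 120 → padding 13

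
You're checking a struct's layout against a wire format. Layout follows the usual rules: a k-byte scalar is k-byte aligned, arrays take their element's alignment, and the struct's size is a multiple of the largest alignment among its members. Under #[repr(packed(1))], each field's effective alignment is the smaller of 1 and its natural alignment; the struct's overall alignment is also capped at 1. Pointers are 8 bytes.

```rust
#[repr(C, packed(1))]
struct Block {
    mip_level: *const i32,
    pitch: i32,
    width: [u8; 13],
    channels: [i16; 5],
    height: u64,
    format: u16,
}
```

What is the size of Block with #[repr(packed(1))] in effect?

0..8  mip_level  (8B, 1-aligned)
8..12  pitch  (4B, 1-aligned)
12..25  width  (13B, 1-aligned)
25..35  channels  (10B, 1-aligned)
35..43  height  (8B, 1-aligned)
43..45  format  (2B, 1-aligned)
sizeof = 45, alignof = 1

45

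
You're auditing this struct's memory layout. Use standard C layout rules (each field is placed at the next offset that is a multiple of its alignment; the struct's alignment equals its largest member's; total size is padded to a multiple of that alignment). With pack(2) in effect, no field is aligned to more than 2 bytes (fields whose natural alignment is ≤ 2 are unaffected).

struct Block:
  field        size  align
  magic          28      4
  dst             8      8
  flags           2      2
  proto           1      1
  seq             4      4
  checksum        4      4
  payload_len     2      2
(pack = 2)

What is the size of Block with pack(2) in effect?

@0: magic [28B, align 2] → 28
@28: dst [8B, align 2] → 36
@36: flags [2B, align 2] → 38
@38: proto [1B, align 1] → 39
+1 pad (align 2)
@40: seq [4B, align 2] → 44
@44: checksum [4B, align 2] → 48
@48: payload_len [2B, align 2] → 50
size 50, align 2

50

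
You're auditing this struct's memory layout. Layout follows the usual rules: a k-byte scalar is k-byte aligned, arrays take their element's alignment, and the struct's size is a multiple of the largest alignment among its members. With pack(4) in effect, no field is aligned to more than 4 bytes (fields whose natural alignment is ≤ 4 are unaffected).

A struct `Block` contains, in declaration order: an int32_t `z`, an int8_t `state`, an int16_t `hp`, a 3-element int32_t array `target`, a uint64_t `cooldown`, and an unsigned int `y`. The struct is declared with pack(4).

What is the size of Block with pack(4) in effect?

z at 0 (size 4, align 4) → ends 4
state at 4 (size 1, align 1) → ends 5
pad 1 to align 2 for hp
hp at 6 (size 2, align 2) → ends 8
target at 8 (size 12, align 4) → ends 20
cooldown at 20 (size 8, align 4) → ends 28
y at 28 (size 4, align 4) → ends 32
total 32 bytes, alignment 4

32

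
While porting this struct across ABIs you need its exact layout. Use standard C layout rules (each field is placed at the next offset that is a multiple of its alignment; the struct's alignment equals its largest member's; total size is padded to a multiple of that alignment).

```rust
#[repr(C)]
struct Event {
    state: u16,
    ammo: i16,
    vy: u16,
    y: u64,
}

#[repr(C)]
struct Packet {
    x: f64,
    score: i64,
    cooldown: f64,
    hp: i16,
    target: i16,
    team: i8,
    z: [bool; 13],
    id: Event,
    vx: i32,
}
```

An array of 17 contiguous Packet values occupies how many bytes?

Event: 0..2  state  (2B, 2-aligned); 2..4  ammo  (2B, 2-aligned); 4..6  vy  (2B, 2-aligned); 6..8  -- padding (2B); 8..16  y  (8B, 8-aligned); sizeof = 16, alignof = 8
0..8  x  (8B, 8-aligned)
8..16  score  (8B, 8-aligned)
16..24  cooldown  (8B, 8-aligned)
24..26  hp  (2B, 2-aligned)
26..28  target  (2B, 2-aligned)
28..29  team  (1B, 1-aligned)
29..42  z  (13B, 1-aligned)
42..48  -- padding (6B)
48..64  id  (16B, 8-aligned)
64..68  vx  (4B, 4-aligned)
68..72  -- tail padding (4B)
sizeof = 72, alignof = 8
array of 17: 17 × 72 = 1224

1224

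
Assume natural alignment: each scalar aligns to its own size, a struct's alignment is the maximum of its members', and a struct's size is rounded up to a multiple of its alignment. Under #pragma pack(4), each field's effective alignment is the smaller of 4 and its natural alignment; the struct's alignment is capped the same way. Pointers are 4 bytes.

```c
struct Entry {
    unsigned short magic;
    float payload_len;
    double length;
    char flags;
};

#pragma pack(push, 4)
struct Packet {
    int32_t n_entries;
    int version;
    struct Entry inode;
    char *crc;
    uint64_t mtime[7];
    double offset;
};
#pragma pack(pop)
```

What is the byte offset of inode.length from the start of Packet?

Entry: 0..2  magic  (2B, 2-aligned); 2..4  -- padding (2B); 4..8  payload_len  (4B, 4-aligned); 8..16  length  (8B, 8-aligned); 16..17  flags  (1B, 1-aligned); 17..24  -- tail padding (7B); sizeof = 24, alignof = 8
0..4  n_entries  (4B, 4-aligned)
4..8  version  (4B, 4-aligned)
8..32  inode  (24B, 4-aligned)
within Entry: length at 8
8 + 8 = 16

16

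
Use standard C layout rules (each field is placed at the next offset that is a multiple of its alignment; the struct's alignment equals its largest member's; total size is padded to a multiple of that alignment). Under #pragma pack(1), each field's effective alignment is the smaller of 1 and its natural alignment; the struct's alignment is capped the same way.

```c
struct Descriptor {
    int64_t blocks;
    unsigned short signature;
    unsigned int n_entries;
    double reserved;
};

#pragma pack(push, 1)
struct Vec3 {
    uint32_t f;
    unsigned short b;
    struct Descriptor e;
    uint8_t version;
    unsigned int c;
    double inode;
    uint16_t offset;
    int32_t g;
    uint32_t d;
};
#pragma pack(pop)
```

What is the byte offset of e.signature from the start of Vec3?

Descriptor: blocks at 0 (size 8, align 8) → ends 8; signature at 8 (size 2, align 2) → ends 10; pad 2 to align 4 for n_entries; n_entries at 12 (size 4, align 4) → ends 16; reserved at 16 (size 8, align 8) → ends 24; total 24 bytes, alignment 8
f at 0 (size 4, align 1) → ends 4
b at 4 (size 2, align 1) → ends 6
e at 6 (size 24, align 1) → ends 30
within Descriptor: signature at 8
6 + 8 = 14

14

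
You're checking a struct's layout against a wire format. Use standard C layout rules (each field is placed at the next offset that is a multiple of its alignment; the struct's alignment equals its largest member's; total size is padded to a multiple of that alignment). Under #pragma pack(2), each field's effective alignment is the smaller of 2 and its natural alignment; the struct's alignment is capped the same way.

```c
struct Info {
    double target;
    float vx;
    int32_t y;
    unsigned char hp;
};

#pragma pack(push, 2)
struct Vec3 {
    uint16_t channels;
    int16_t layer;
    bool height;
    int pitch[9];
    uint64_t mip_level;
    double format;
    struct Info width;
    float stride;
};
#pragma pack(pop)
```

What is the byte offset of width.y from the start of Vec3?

70

Info: 0..8  target  (8B, 8-aligned); 8..12  vx  (4B, 4-aligned); 12..16  y  (4B, 4-aligned); 16..17  hp  (1B, 1-aligned); 17..24  -- tail padding (7B); sizeof = 24, alignof = 8
0..2  channels  (2B, 2-aligned)
2..4  layer  (2B, 2-aligned)
4..5  height  (1B, 1-aligned)
5..6  -- padding (1B)
6..42  pitch  (36B, 2-aligned)
42..50  mip_level  (8B, 2-aligned)
50..58  format  (8B, 2-aligned)
58..82  width  (24B, 2-aligned)
within Info: y at 12
58 + 12 = 70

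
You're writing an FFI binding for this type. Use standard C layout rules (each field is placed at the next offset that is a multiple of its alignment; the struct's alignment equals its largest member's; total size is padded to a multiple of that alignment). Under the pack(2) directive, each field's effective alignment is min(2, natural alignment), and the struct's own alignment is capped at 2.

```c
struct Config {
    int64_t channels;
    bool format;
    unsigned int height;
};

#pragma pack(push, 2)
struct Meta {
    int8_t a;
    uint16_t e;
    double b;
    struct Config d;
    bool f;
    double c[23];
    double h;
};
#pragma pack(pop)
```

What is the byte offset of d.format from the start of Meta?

Config: 0..8  channels  (8B, 8-aligned); 8..9  format  (1B, 1-aligned); 9..12  -- padding (3B); 12..16  height  (4B, 4-aligned); sizeof = 16, alignof = 8
0..1  a  (1B, 1-aligned)
1..2  -- padding (1B)
2..4  e  (2B, 2-aligned)
4..12  b  (8B, 2-aligned)
12..28  d  (16B, 2-aligned)
within Config: format at 8
12 + 8 = 20

20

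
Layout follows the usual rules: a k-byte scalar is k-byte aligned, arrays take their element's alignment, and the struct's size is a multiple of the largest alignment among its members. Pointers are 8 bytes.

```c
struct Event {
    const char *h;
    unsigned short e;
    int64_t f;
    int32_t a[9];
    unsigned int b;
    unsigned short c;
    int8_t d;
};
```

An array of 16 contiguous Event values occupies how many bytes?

@0: h [8B, align 8] → 8
@8: e [2B, align 2] → 10
+6 pad (align 8)
@16: f [8B, align 8] → 24
@24: a [36B, align 4] → 60
@60: b [4B, align 4] → 64
@64: c [2B, align 2] → 66
@66: d [1B, align 1] → 67
+5 tail pad (align 8)
size 72, align 8
array of 16: 16 × 72 = 1152

1152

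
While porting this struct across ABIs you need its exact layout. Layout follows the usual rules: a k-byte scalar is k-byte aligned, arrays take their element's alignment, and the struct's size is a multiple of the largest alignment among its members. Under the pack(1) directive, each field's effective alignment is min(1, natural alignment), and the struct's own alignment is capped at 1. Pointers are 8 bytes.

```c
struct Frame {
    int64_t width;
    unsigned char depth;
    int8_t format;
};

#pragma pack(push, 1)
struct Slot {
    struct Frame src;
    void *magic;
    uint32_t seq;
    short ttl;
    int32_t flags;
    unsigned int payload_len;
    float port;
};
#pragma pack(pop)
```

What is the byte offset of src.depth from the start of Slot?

Frame: @0: width [8B, align 8] → 8; @8: depth [1B, align 1] → 9; @9: format [1B, align 1] → 10; +6 tail pad (align 8); size 16, align 8
@0: src [16B, align 1] → 16
within Frame: depth at 8
0 + 8 = 8

8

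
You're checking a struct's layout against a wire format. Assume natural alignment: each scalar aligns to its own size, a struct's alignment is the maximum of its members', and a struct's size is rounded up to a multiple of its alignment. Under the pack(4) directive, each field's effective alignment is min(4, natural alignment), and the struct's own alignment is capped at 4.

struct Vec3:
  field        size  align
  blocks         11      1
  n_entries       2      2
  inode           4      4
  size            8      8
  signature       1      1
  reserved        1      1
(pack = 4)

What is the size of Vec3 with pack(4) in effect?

32

0..11  blocks  (11B, 1-aligned)
11..12  -- padding (1B)
12..14  n_entries  (2B, 2-aligned)
14..16  -- padding (2B)
16..20  inode  (4B, 4-aligned)
20..28  size  (8B, 4-aligned)
28..29  signature  (1B, 1-aligned)
29..30  reserved  (1B, 1-aligned)
30..32  -- tail padding (2B)
sizeof = 32, alignof = 4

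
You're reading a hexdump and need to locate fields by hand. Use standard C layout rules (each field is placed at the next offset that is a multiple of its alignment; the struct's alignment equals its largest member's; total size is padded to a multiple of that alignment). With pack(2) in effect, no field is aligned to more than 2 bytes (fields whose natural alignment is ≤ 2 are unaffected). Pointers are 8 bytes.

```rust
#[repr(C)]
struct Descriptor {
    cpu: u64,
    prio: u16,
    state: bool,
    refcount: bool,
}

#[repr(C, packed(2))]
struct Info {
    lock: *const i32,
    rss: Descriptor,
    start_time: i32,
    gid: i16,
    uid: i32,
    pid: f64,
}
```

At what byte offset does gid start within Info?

28

Descriptor: 0..8  cpu  (8B, 8-aligned); 8..10  prio  (2B, 2-aligned); 10..11  state  (1B, 1-aligned); 11..12  refcount  (1B, 1-aligned); 12..16  -- tail padding (4B); sizeof = 16, alignof = 8
0..8  lock  (8B, 2-aligned)
8..24  rss  (16B, 2-aligned)
24..28  start_time  (4B, 2-aligned)
28..30  gid  (2B, 2-aligned)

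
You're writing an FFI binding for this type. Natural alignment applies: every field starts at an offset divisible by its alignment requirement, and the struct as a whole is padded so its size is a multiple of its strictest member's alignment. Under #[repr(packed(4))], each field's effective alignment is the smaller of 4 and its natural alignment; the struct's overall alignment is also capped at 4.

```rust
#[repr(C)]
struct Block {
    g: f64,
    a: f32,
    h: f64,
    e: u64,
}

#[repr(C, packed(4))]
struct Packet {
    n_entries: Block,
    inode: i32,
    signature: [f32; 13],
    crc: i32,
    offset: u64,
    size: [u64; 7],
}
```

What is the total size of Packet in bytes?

Block: g at 0 (size 8, align 8) → ends 8; a at 8 (size 4, align 4) → ends 12; pad 4 to align 8 for h; h at 16 (size 8, align 8) → ends 24; e at 24 (size 8, align 8) → ends 32; total 32 bytes, alignment 8
n_entries at 0 (size 32, align 4) → ends 32
inode at 32 (size 4, align 4) → ends 36
signature at 36 (size 52, align 4) → ends 88
crc at 88 (size 4, align 4) → ends 92
offset at 92 (size 8, align 4) → ends 100
size at 100 (size 56, align 4) → ends 156
total 156 bytes, alignment 4

156 bytes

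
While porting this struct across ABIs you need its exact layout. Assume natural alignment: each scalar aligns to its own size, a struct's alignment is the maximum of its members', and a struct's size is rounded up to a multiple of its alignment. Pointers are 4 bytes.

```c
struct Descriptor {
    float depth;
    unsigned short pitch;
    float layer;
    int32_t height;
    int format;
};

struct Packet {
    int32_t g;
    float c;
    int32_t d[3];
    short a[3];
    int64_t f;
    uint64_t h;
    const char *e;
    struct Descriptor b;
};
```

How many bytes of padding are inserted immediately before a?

0

Descriptor: 0..4  depth  (4B, 4-aligned); 4..6  pitch  (2B, 2-aligned); 6..8  -- padding (2B); 8..12  layer  (4B, 4-aligned); 12..16  height  (4B, 4-aligned); 16..20  format  (4B, 4-aligned); sizeof = 20, alignof = 4
0..4  g  (4B, 4-aligned)
4..8  c  (4B, 4-aligned)
8..20  d  (12B, 4-aligned)
20..26  a  (6B, 2-aligned)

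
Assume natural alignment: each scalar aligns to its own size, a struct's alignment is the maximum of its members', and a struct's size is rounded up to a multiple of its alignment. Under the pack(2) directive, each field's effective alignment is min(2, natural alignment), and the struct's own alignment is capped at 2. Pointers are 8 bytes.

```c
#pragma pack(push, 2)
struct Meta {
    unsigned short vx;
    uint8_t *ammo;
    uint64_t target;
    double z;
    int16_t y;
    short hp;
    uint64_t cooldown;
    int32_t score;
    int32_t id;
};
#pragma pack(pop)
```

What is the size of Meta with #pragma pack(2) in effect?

46

vx at 0 (size 2, align 2) → ends 2
ammo at 2 (size 8, align 2) → ends 10
target at 10 (size 8, align 2) → ends 18
z at 18 (size 8, align 2) → ends 26
y at 26 (size 2, align 2) → ends 28
hp at 28 (size 2, align 2) → ends 30
cooldown at 30 (size 8, align 2) → ends 38
score at 38 (size 4, align 2) → ends 42
id at 42 (size 4, align 2) → ends 46
total 46 bytes, alignment 2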